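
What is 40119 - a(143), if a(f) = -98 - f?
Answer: 40360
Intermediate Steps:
40119 - a(143) = 40119 - (-98 - 1*143) = 40119 - (-98 - 143) = 40119 - 1*(-241) = 40119 + 241 = 40360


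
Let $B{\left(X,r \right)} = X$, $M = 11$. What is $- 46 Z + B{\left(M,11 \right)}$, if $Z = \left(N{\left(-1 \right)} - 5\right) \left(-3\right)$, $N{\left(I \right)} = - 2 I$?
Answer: $-403$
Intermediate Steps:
$Z = 9$ ($Z = \left(\left(-2\right) \left(-1\right) - 5\right) \left(-3\right) = \left(2 - 5\right) \left(-3\right) = \left(-3\right) \left(-3\right) = 9$)
$- 46 Z + B{\left(M,11 \right)} = \left(-46\right) 9 + 11 = -414 + 11 = -403$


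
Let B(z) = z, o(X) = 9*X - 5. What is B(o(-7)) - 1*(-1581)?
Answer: 1513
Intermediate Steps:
o(X) = -5 + 9*X
B(o(-7)) - 1*(-1581) = (-5 + 9*(-7)) - 1*(-1581) = (-5 - 63) + 1581 = -68 + 1581 = 1513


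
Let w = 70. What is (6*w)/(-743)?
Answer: -420/743 ≈ -0.56528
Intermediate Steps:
(6*w)/(-743) = (6*70)/(-743) = 420*(-1/743) = -420/743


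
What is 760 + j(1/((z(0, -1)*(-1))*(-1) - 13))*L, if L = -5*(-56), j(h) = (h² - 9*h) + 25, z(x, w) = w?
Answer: 55590/7 ≈ 7941.4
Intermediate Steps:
j(h) = 25 + h² - 9*h
L = 280
760 + j(1/((z(0, -1)*(-1))*(-1) - 13))*L = 760 + (25 + (1/(-1*(-1)*(-1) - 13))² - 9/(-1*(-1)*(-1) - 13))*280 = 760 + (25 + (1/(1*(-1) - 13))² - 9/(1*(-1) - 13))*280 = 760 + (25 + (1/(-1 - 13))² - 9/(-1 - 13))*280 = 760 + (25 + (1/(-14))² - 9/(-14))*280 = 760 + (25 + (-1/14)² - 9*(-1/14))*280 = 760 + (25 + 1/196 + 9/14)*280 = 760 + (5027/196)*280 = 760 + 50270/7 = 55590/7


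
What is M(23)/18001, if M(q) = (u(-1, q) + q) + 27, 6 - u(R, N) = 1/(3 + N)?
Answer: 1455/468026 ≈ 0.0031088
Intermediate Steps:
u(R, N) = 6 - 1/(3 + N)
M(q) = 27 + q + (17 + 6*q)/(3 + q) (M(q) = ((17 + 6*q)/(3 + q) + q) + 27 = (q + (17 + 6*q)/(3 + q)) + 27 = 27 + q + (17 + 6*q)/(3 + q))
M(23)/18001 = ((98 + 23² + 36*23)/(3 + 23))/18001 = ((98 + 529 + 828)/26)*(1/18001) = ((1/26)*1455)*(1/18001) = (1455/26)*(1/18001) = 1455/468026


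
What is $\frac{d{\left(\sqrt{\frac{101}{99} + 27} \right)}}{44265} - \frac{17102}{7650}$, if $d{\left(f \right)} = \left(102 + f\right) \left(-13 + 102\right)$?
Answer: $- \frac{1348183}{663975} + \frac{89 \sqrt{30514}}{1460745} \approx -2.0198$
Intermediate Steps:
$d{\left(f \right)} = 9078 + 89 f$ ($d{\left(f \right)} = \left(102 + f\right) 89 = 9078 + 89 f$)
$\frac{d{\left(\sqrt{\frac{101}{99} + 27} \right)}}{44265} - \frac{17102}{7650} = \frac{9078 + 89 \sqrt{\frac{101}{99} + 27}}{44265} - \frac{17102}{7650} = \left(9078 + 89 \sqrt{101 \cdot \frac{1}{99} + 27}\right) \frac{1}{44265} - \frac{503}{225} = \left(9078 + 89 \sqrt{\frac{101}{99} + 27}\right) \frac{1}{44265} - \frac{503}{225} = \left(9078 + 89 \sqrt{\frac{2774}{99}}\right) \frac{1}{44265} - \frac{503}{225} = \left(9078 + 89 \frac{\sqrt{30514}}{33}\right) \frac{1}{44265} - \frac{503}{225} = \left(9078 + \frac{89 \sqrt{30514}}{33}\right) \frac{1}{44265} - \frac{503}{225} = \left(\frac{3026}{14755} + \frac{89 \sqrt{30514}}{1460745}\right) - \frac{503}{225} = - \frac{1348183}{663975} + \frac{89 \sqrt{30514}}{1460745}$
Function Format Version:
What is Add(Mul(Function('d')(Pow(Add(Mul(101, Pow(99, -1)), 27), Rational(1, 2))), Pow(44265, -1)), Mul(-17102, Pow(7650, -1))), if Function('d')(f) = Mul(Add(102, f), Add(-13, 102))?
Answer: Add(Rational(-1348183, 663975), Mul(Rational(89, 1460745), Pow(30514, Rational(1, 2)))) ≈ -2.0198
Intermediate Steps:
Function('d')(f) = Add(9078, Mul(89, f)) (Function('d')(f) = Mul(Add(102, f), 89) = Add(9078, Mul(89, f)))
Add(Mul(Function('d')(Pow(Add(Mul(101, Pow(99, -1)), 27), Rational(1, 2))), Pow(44265, -1)), Mul(-17102, Pow(7650, -1))) = Add(Mul(Add(9078, Mul(89, Pow(Add(Mul(101, Pow(99, -1)), 27), Rational(1, 2)))), Pow(44265, -1)), Mul(-17102, Pow(7650, -1))) = Add(Mul(Add(9078, Mul(89, Pow(Add(Mul(101, Rational(1, 99)), 27), Rational(1, 2)))), Rational(1, 44265)), Mul(-17102, Rational(1, 7650))) = Add(Mul(Add(9078, Mul(89, Pow(Add(Rational(101, 99), 27), Rational(1, 2)))), Rational(1, 44265)), Rational(-503, 225)) = Add(Mul(Add(9078, Mul(89, Pow(Rational(2774, 99), Rational(1, 2)))), Rational(1, 44265)), Rational(-503, 225)) = Add(Mul(Add(9078, Mul(89, Mul(Rational(1, 33), Pow(30514, Rational(1, 2))))), Rational(1, 44265)), Rational(-503, 225)) = Add(Mul(Add(9078, Mul(Rational(89, 33), Pow(30514, Rational(1, 2)))), Rational(1, 44265)), Rational(-503, 225)) = Add(Add(Rational(3026, 14755), Mul(Rational(89, 1460745), Pow(30514, Rational(1, 2)))), Rational(-503, 225)) = Add(Rational(-1348183, 663975), Mul(Rational(89, 1460745), Pow(30514, Rational(1, 2))))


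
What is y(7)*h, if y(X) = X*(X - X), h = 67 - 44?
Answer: 0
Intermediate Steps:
h = 23
y(X) = 0 (y(X) = X*0 = 0)
y(7)*h = 0*23 = 0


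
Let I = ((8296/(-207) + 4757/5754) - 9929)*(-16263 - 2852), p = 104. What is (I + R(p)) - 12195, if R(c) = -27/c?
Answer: 3933577792585529/20645352 ≈ 1.9053e+8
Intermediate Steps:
I = 75650568615635/397026 (I = ((8296*(-1/207) + 4757*(1/5754)) - 9929)*(-19115) = ((-8296/207 + 4757/5754) - 9929)*(-19115) = (-15583495/397026 - 9929)*(-19115) = -3957654649/397026*(-19115) = 75650568615635/397026 ≈ 1.9054e+8)
(I + R(p)) - 12195 = (75650568615635/397026 - 27/104) - 12195 = 3933829562653169/20645352 - 12195 = 3933577792585529/20645352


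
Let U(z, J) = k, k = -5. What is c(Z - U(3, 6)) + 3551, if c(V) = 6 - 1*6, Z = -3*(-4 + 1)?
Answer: 3551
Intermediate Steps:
Z = 9 (Z = -3*(-3) = 9)
U(z, J) = -5
c(V) = 0 (c(V) = 6 - 6 = 0)
c(Z - U(3, 6)) + 3551 = 0 + 3551 = 3551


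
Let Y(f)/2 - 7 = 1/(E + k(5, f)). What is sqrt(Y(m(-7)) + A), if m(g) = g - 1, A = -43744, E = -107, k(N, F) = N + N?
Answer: 2*I*sqrt(102863941)/97 ≈ 209.12*I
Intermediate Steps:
k(N, F) = 2*N
m(g) = -1 + g
Y(f) = 1356/97 (Y(f) = 14 + 2/(-107 + 2*5) = 14 + 2/(-107 + 10) = 14 + 2/(-97) = 14 + 2*(-1/97) = 14 - 2/97 = 1356/97)
sqrt(Y(m(-7)) + A) = sqrt(1356/97 - 43744) = sqrt(-4241812/97) = 2*I*sqrt(102863941)/97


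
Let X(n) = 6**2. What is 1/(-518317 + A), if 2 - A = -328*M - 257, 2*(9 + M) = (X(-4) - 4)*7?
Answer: -1/484274 ≈ -2.0649e-6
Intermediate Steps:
X(n) = 36
M = 103 (M = -9 + ((36 - 4)*7)/2 = -9 + (32*7)/2 = -9 + (1/2)*224 = -9 + 112 = 103)
A = 34043 (A = 2 - (-328*103 - 257) = 2 - (-33784 - 257) = 2 - 1*(-34041) = 2 + 34041 = 34043)
1/(-518317 + A) = 1/(-518317 + 34043) = 1/(-484274) = -1/484274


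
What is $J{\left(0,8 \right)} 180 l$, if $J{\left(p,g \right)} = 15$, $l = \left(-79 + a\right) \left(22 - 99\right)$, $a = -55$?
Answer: $27858600$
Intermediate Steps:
$l = 10318$ ($l = \left(-79 - 55\right) \left(22 - 99\right) = \left(-134\right) \left(-77\right) = 10318$)
$J{\left(0,8 \right)} 180 l = 15 \cdot 180 \cdot 10318 = 2700 \cdot 10318 = 27858600$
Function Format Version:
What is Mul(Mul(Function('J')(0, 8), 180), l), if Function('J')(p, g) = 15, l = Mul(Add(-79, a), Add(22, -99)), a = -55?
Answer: 27858600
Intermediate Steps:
l = 10318 (l = Mul(Add(-79, -55), Add(22, -99)) = Mul(-134, -77) = 10318)
Mul(Mul(Function('J')(0, 8), 180), l) = Mul(Mul(15, 180), 10318) = Mul(2700, 10318) = 27858600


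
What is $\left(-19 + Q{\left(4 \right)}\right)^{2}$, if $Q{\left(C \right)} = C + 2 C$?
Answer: $49$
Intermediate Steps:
$Q{\left(C \right)} = 3 C$
$\left(-19 + Q{\left(4 \right)}\right)^{2} = \left(-19 + 3 \cdot 4\right)^{2} = \left(-19 + 12\right)^{2} = \left(-7\right)^{2} = 49$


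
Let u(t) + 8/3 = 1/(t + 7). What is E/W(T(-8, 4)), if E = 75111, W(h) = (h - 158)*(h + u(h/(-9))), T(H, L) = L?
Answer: -13294647/40502 ≈ -328.25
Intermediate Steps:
u(t) = -8/3 + 1/(7 + t) (u(t) = -8/3 + 1/(t + 7) = -8/3 + 1/(7 + t))
W(h) = (-158 + h)*(h + (-53 + 8*h/9)/(3*(7 - h/9))) (W(h) = (h - 158)*(h + (-53 - 8*h/(-9))/(3*(7 + h/(-9)))) = (-158 + h)*(h + (-53 - 8*h*(-1)/9)/(3*(7 + h*(-⅑)))) = (-158 + h)*(h + (-53 - (-8)*h/9)/(3*(7 - h/9))) = (-158 + h)*(h + (-53 + 8*h/9)/(3*(7 - h/9))))
E/W(T(-8, 4)) = 75111/(((-75366 - 671*4² + 3*4³ + 31603*4)/(3*(-63 + 4)))) = 75111/(((⅓)*(-75366 - 671*16 + 3*64 + 126412)/(-59))) = 75111/(((⅓)*(-1/59)*(-75366 - 10736 + 192 + 126412))) = 75111/(((⅓)*(-1/59)*40502)) = 75111/(-40502/177) = 75111*(-177/40502) = -13294647/40502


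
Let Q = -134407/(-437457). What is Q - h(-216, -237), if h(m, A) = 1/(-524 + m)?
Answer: 99898637/323718180 ≈ 0.30860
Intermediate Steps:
Q = 134407/437457 (Q = -134407*(-1/437457) = 134407/437457 ≈ 0.30725)
Q - h(-216, -237) = 134407/437457 - 1/(-524 - 216) = 134407/437457 - 1/(-740) = 134407/437457 - 1*(-1/740) = 134407/437457 + 1/740 = 99898637/323718180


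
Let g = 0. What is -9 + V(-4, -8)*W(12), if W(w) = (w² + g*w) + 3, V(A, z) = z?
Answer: -1185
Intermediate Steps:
W(w) = 3 + w² (W(w) = (w² + 0*w) + 3 = (w² + 0) + 3 = w² + 3 = 3 + w²)
-9 + V(-4, -8)*W(12) = -9 - 8*(3 + 12²) = -9 - 8*(3 + 144) = -9 - 8*147 = -9 - 1176 = -1185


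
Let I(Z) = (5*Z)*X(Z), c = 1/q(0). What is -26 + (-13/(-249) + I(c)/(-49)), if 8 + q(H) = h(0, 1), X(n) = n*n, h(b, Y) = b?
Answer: -162092323/6246912 ≈ -25.948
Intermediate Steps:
X(n) = n**2
q(H) = -8 (q(H) = -8 + 0 = -8)
c = -1/8 (c = 1/(-8) = -1/8 ≈ -0.12500)
I(Z) = 5*Z**3 (I(Z) = (5*Z)*Z**2 = 5*Z**3)
-26 + (-13/(-249) + I(c)/(-49)) = -26 + (-13/(-249) + (5*(-1/8)**3)/(-49)) = -26 + (-13*(-1/249) + (5*(-1/512))*(-1/49)) = -26 + (13/249 - 5/512*(-1/49)) = -26 + (13/249 + 5/25088) = -26 + 327389/6246912 = -162092323/6246912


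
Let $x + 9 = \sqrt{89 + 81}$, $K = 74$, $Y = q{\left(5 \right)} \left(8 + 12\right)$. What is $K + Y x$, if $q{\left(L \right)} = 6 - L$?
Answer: $-106 + 20 \sqrt{170} \approx 154.77$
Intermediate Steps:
$Y = 20$ ($Y = \left(6 - 5\right) \left(8 + 12\right) = \left(6 - 5\right) 20 = 1 \cdot 20 = 20$)
$x = -9 + \sqrt{170}$ ($x = -9 + \sqrt{89 + 81} = -9 + \sqrt{170} \approx 4.0384$)
$K + Y x = 74 + 20 \left(-9 + \sqrt{170}\right) = 74 - \left(180 - 20 \sqrt{170}\right) = -106 + 20 \sqrt{170}$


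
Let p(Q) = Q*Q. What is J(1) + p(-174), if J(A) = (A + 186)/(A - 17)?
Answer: 484229/16 ≈ 30264.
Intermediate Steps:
J(A) = (186 + A)/(-17 + A)
p(Q) = Q²
J(1) + p(-174) = (186 + 1)/(-17 + 1) + (-174)² = 187/(-16) + 30276 = -1/16*187 + 30276 = -187/16 + 30276 = 484229/16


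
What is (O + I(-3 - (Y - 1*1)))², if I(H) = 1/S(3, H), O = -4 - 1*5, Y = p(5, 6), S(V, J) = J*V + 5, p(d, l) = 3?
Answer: 8281/100 ≈ 82.810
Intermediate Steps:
S(V, J) = 5 + J*V
Y = 3
O = -9 (O = -4 - 5 = -9)
I(H) = 1/(5 + 3*H) (I(H) = 1/(5 + H*3) = 1/(5 + 3*H))
(O + I(-3 - (Y - 1*1)))² = (-9 + 1/(5 + 3*(-3 - (3 - 1*1))))² = (-9 + 1/(5 + 3*(-3 - (3 - 1))))² = (-9 + 1/(5 + 3*(-3 - 1*2)))² = (-9 + 1/(5 + 3*(-3 - 2)))² = (-9 + 1/(5 + 3*(-5)))² = (-9 + 1/(5 - 15))² = (-9 + 1/(-10))² = (-9 - ⅒)² = (-91/10)² = 8281/100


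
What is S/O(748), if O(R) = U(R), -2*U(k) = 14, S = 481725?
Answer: -481725/7 ≈ -68818.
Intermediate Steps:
U(k) = -7 (U(k) = -½*14 = -7)
O(R) = -7
S/O(748) = 481725/(-7) = 481725*(-⅐) = -481725/7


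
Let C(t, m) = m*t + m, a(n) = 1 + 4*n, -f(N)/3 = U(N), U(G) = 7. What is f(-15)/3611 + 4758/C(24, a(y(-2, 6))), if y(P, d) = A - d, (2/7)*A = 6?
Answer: 281133/90275 ≈ 3.1142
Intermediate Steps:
A = 21 (A = (7/2)*6 = 21)
y(P, d) = 21 - d
f(N) = -21 (f(N) = -3*7 = -21)
C(t, m) = m + m*t
f(-15)/3611 + 4758/C(24, a(y(-2, 6))) = -21/3611 + 4758/(((1 + 4*(21 - 1*6))*(1 + 24))) = -21*1/3611 + 4758/(((1 + 4*(21 - 6))*25)) = -21/3611 + 4758/(((1 + 4*15)*25)) = -21/3611 + 4758/(((1 + 60)*25)) = -21/3611 + 4758/((61*25)) = -21/3611 + 4758/1525 = -21/3611 + 4758*(1/1525) = -21/3611 + 78/25 = 281133/90275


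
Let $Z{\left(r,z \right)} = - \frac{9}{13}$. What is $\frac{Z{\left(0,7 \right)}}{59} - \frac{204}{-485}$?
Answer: $\frac{152103}{371995} \approx 0.40888$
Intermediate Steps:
$Z{\left(r,z \right)} = - \frac{9}{13}$ ($Z{\left(r,z \right)} = \left(-9\right) \frac{1}{13} = - \frac{9}{13}$)
$\frac{Z{\left(0,7 \right)}}{59} - \frac{204}{-485} = - \frac{9}{13 \cdot 59} - \frac{204}{-485} = \left(- \frac{9}{13}\right) \frac{1}{59} - - \frac{204}{485} = - \frac{9}{767} + \frac{204}{485} = \frac{152103}{371995}$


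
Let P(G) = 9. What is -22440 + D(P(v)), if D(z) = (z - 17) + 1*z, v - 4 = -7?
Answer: -22439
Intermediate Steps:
v = -3 (v = 4 - 7 = -3)
D(z) = -17 + 2*z (D(z) = (-17 + z) + z = -17 + 2*z)
-22440 + D(P(v)) = -22440 + (-17 + 2*9) = -22440 + (-17 + 18) = -22440 + 1 = -22439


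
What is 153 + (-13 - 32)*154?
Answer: -6777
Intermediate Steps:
153 + (-13 - 32)*154 = 153 - 45*154 = 153 - 6930 = -6777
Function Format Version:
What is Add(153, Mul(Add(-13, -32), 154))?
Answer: -6777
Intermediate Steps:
Add(153, Mul(Add(-13, -32), 154)) = Add(153, Mul(-45, 154)) = Add(153, -6930) = -6777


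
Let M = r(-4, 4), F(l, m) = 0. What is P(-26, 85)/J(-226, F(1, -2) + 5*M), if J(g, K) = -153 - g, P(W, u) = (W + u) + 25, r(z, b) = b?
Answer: 84/73 ≈ 1.1507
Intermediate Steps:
M = 4
P(W, u) = 25 + W + u
P(-26, 85)/J(-226, F(1, -2) + 5*M) = (25 - 26 + 85)/(-153 - 1*(-226)) = 84/(-153 + 226) = 84/73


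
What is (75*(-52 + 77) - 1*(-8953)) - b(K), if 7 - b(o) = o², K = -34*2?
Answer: 15445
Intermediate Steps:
K = -68
b(o) = 7 - o²
(75*(-52 + 77) - 1*(-8953)) - b(K) = (75*(-52 + 77) - 1*(-8953)) - (7 - 1*(-68)²) = (75*25 + 8953) - (7 - 1*4624) = (1875 + 8953) - (7 - 4624) = 10828 - 1*(-4617) = 10828 + 4617 = 15445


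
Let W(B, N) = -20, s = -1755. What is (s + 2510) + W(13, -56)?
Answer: 735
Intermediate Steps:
(s + 2510) + W(13, -56) = (-1755 + 2510) - 20 = 755 - 20 = 735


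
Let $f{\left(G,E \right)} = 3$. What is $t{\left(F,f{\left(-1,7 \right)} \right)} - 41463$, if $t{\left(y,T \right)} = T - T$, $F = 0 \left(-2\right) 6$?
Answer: $-41463$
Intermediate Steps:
$F = 0$ ($F = 0 \cdot 6 = 0$)
$t{\left(y,T \right)} = 0$
$t{\left(F,f{\left(-1,7 \right)} \right)} - 41463 = 0 - 41463 = -41463$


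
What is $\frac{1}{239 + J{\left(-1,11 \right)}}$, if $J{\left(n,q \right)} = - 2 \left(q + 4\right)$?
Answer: $\frac{1}{209} \approx 0.0047847$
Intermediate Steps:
$J{\left(n,q \right)} = -8 - 2 q$ ($J{\left(n,q \right)} = - 2 \left(4 + q\right) = -8 - 2 q$)
$\frac{1}{239 + J{\left(-1,11 \right)}} = \frac{1}{239 - 30} = \frac{1}{209}$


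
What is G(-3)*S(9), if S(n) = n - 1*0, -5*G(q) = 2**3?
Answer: -72/5 ≈ -14.400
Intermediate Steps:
G(q) = -8/5 (G(q) = -1/5*2**3 = -1/5*8 = -8/5)
S(n) = n (S(n) = n + 0 = n)
G(-3)*S(9) = -8/5*9 = -72/5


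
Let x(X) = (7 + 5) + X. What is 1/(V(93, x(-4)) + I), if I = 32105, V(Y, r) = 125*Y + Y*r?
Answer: 1/44474 ≈ 2.2485e-5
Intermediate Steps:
x(X) = 12 + X
1/(V(93, x(-4)) + I) = 1/(93*(125 + (12 - 4)) + 32105) = 1/(93*(125 + 8) + 32105) = 1/(93*133 + 32105) = 1/(12369 + 32105) = 1/44474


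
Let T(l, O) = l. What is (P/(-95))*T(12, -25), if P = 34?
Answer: -408/95 ≈ -4.2947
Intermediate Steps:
(P/(-95))*T(12, -25) = (34/(-95))*12 = (34*(-1/95))*12 = -34/95*12 = -408/95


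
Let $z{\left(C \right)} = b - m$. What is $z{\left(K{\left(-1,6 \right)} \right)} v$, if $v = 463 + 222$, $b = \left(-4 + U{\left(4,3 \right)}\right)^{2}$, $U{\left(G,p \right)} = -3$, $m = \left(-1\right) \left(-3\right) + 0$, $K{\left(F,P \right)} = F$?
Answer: $31510$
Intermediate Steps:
$m = 3$ ($m = 3 + 0 = 3$)
$b = 49$ ($b = \left(-4 - 3\right)^{2} = \left(-7\right)^{2} = 49$)
$z{\left(C \right)} = 46$ ($z{\left(C \right)} = 49 - 3 = 46$)
$v = 685$
$z{\left(K{\left(-1,6 \right)} \right)} v = 46 \cdot 685 = 31510$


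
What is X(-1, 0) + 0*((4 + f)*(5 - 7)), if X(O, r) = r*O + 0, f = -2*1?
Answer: 0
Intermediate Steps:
f = -2
X(O, r) = O*r (X(O, r) = O*r + 0 = O*r)
X(-1, 0) + 0*((4 + f)*(5 - 7)) = -1*0 + 0*((4 - 2)*(5 - 7)) = 0 + 0*(2*(-2)) = 0 + 0*(-4) = 0 + 0 = 0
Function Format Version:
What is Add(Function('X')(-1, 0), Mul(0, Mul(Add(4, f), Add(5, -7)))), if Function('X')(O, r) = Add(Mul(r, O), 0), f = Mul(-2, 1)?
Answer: 0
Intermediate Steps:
f = -2
Function('X')(O, r) = Mul(O, r) (Function('X')(O, r) = Add(Mul(O, r), 0) = Mul(O, r))
Add(Function('X')(-1, 0), Mul(0, Mul(Add(4, f), Add(5, -7)))) = Add(Mul(-1, 0), Mul(0, Mul(Add(4, -2), Add(5, -7)))) = Add(0, Mul(0, Mul(2, -2))) = Add(0, Mul(0, -4)) = Add(0, 0) = 0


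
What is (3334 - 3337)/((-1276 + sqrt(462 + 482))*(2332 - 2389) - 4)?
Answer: -27273/660786866 - 171*sqrt(59)/1321573732 ≈ -4.2267e-5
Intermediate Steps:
(3334 - 3337)/((-1276 + sqrt(462 + 482))*(2332 - 2389) - 4) = -3/((-1276 + sqrt(944))*(-57) - 4) = -3/((-1276 + 4*sqrt(59))*(-57) - 4) = -3/((72732 - 228*sqrt(59)) - 4) = -3/(72728 - 228*sqrt(59))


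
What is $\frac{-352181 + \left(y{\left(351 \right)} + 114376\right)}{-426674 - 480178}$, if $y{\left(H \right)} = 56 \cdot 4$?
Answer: $\frac{237581}{906852} \approx 0.26198$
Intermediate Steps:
$y{\left(H \right)} = 224$
$\frac{-352181 + \left(y{\left(351 \right)} + 114376\right)}{-426674 - 480178} = \frac{-352181 + \left(224 + 114376\right)}{-426674 - 480178} = \frac{-352181 + 114600}{-906852} = \left(-237581\right) \left(- \frac{1}{906852}\right) = \frac{237581}{906852}$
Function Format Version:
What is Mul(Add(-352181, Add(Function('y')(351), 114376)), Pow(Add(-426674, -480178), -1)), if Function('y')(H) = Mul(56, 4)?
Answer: Rational(237581, 906852) ≈ 0.26198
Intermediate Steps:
Function('y')(H) = 224
Mul(Add(-352181, Add(Function('y')(351), 114376)), Pow(Add(-426674, -480178), -1)) = Mul(Add(-352181, Add(224, 114376)), Pow(Add(-426674, -480178), -1)) = Mul(Add(-352181, 114600), Pow(-906852, -1)) = Mul(-237581, Rational(-1, 906852)) = Rational(237581, 906852)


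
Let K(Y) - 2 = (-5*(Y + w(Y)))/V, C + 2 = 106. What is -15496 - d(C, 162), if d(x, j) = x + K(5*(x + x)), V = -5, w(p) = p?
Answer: -17682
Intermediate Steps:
C = 104 (C = -2 + 106 = 104)
K(Y) = 2 + 2*Y (K(Y) = 2 - 5*(Y + Y)/(-5) = 2 - 10*Y*(-⅕) = 2 + 2*Y)
d(x, j) = 2 + 21*x (d(x, j) = x + (2 + 2*(5*(x + x))) = x + (2 + 2*(5*(2*x))) = x + (2 + 2*(10*x)) = x + (2 + 20*x) = 2 + 21*x)
-15496 - d(C, 162) = -15496 - (2 + 21*104) = -15496 - (2 + 2184) = -15496 - 1*2186 = -15496 - 2186 = -17682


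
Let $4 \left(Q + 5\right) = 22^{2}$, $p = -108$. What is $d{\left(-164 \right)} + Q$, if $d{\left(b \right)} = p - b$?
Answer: $172$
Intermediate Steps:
$d{\left(b \right)} = -108 - b$
$Q = 116$ ($Q = -5 + \frac{22^{2}}{4} = -5 + \frac{1}{4} \cdot 484 = -5 + 121 = 116$)
$d{\left(-164 \right)} + Q = \left(-108 - -164\right) + 116 = \left(-108 + 164\right) + 116 = 56 + 116 = 172$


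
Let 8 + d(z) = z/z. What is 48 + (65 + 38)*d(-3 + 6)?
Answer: -673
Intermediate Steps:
d(z) = -7 (d(z) = -8 + z/z = -8 + 1 = -7)
48 + (65 + 38)*d(-3 + 6) = 48 + (65 + 38)*(-7) = 48 + 103*(-7) = 48 - 721 = -673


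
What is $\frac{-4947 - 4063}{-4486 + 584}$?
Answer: $\frac{4505}{1951} \approx 2.3091$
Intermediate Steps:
$\frac{-4947 - 4063}{-4486 + 584} = - \frac{9010}{-3902} = \left(-9010\right) \left(- \frac{1}{3902}\right) = \frac{4505}{1951}$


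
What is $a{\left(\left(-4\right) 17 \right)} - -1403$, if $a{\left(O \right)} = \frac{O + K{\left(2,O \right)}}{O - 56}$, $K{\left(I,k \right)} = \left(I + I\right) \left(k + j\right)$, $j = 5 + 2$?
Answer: $\frac{43571}{31} \approx 1405.5$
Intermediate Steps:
$j = 7$
$K{\left(I,k \right)} = 2 I \left(7 + k\right)$ ($K{\left(I,k \right)} = \left(I + I\right) \left(k + 7\right) = 2 I \left(7 + k\right)$)
$a{\left(O \right)} = \frac{28 + 5 O}{-56 + O}$ ($a{\left(O \right)} = \frac{O + 2 \cdot 2 \left(7 + O\right)}{O - 56} = \frac{O + \left(28 + 4 O\right)}{-56 + O} = \frac{28 + 5 O}{-56 + O}$)
$a{\left(\left(-4\right) 17 \right)} - -1403 = \frac{28 + 5 \left(\left(-4\right) 17\right)}{-56 - 68} - -1403 = \frac{28 + 5 \left(-68\right)}{-56 - 68} + 1403 = \frac{28 - 340}{-124} + 1403 = \left(- \frac{1}{124}\right) \left(-312\right) + 1403 = \frac{78}{31} + 1403 = \frac{43571}{31}$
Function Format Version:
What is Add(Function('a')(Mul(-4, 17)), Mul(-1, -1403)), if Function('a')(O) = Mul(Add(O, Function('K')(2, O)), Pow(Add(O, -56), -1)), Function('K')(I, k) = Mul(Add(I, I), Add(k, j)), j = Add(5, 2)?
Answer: Rational(43571, 31) ≈ 1405.5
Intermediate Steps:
j = 7
Function('K')(I, k) = Mul(2, I, Add(7, k)) (Function('K')(I, k) = Mul(Add(I, I), Add(k, 7)) = Mul(Mul(2, I), Add(7, k)) = Mul(2, I, Add(7, k)))
Function('a')(O) = Mul(Pow(Add(-56, O), -1), Add(28, Mul(5, O))) (Function('a')(O) = Mul(Add(O, Mul(2, 2, Add(7, O))), Pow(Add(O, -56), -1)) = Mul(Add(O, Add(28, Mul(4, O))), Pow(Add(-56, O), -1)) = Mul(Add(28, Mul(5, O)), Pow(Add(-56, O), -1)) = Mul(Pow(Add(-56, O), -1), Add(28, Mul(5, O))))
Add(Function('a')(Mul(-4, 17)), Mul(-1, -1403)) = Add(Mul(Pow(Add(-56, Mul(-4, 17)), -1), Add(28, Mul(5, Mul(-4, 17)))), Mul(-1, -1403)) = Add(Mul(Pow(Add(-56, -68), -1), Add(28, Mul(5, -68))), 1403) = Add(Mul(Pow(-124, -1), Add(28, -340)), 1403) = Add(Mul(Rational(-1, 124), -312), 1403) = Add(Rational(78, 31), 1403) = Rational(43571, 31)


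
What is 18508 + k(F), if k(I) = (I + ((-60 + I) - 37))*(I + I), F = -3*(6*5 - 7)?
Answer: 50938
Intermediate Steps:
F = -69 (F = -3*(30 - 7) = -3*23 = -69)
k(I) = 2*I*(-97 + 2*I) (k(I) = (I + (-97 + I))*(2*I) = (-97 + 2*I)*(2*I) = 2*I*(-97 + 2*I))
18508 + k(F) = 18508 + 2*(-69)*(-97 + 2*(-69)) = 18508 + 2*(-69)*(-97 - 138) = 18508 + 2*(-69)*(-235) = 18508 + 32430 = 50938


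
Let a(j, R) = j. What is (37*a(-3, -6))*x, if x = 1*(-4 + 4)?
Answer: 0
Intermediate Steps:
x = 0 (x = 1*0 = 0)
(37*a(-3, -6))*x = (37*(-3))*0 = -111*0 = 0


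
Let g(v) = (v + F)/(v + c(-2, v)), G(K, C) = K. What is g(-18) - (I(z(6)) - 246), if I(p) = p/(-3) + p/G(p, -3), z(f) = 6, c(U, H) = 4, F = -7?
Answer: 3483/14 ≈ 248.79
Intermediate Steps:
I(p) = 1 - p/3 (I(p) = p/(-3) + p/p = p*(-1/3) + 1 = -p/3 + 1 = 1 - p/3)
g(v) = (-7 + v)/(4 + v) (g(v) = (v - 7)/(v + 4) = (-7 + v)/(4 + v))
g(-18) - (I(z(6)) - 246) = (-7 - 18)/(4 - 18) - ((1 - 1/3*6) - 246) = -25/(-14) - ((1 - 2) - 246) = -1/14*(-25) - (-1 - 246) = 25/14 - 1*(-247) = 25/14 + 247 = 3483/14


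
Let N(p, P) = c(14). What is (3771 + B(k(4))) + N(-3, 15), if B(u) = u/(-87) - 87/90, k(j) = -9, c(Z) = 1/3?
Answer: 3280309/870 ≈ 3770.5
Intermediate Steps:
c(Z) = 1/3
N(p, P) = 1/3
B(u) = -29/30 - u/87 (B(u) = u*(-1/87) - 87*1/90 = -u/87 - 29/30 = -29/30 - u/87)
(3771 + B(k(4))) + N(-3, 15) = (3771 + (-29/30 - 1/87*(-9))) + 1/3 = (3771 + (-29/30 + 3/29)) + 1/3 = (3771 - 751/870) + 1/3 = 3280019/870 + 1/3 = 3280309/870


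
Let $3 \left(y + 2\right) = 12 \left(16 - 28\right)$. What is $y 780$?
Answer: $-39000$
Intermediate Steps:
$y = -50$ ($y = -2 + \frac{12 \left(16 - 28\right)}{3} = -2 + \frac{12 \left(-12\right)}{3} = -2 + \frac{1}{3} \left(-144\right) = -2 - 48 = -50$)
$y 780 = \left(-50\right) 780 = -39000$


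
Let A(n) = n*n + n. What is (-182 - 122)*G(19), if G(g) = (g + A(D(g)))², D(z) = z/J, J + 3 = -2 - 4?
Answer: -908790064/6561 ≈ -1.3851e+5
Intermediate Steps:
J = -9 (J = -3 + (-2 - 4) = -3 - 6 = -9)
D(z) = -z/9 (D(z) = z/(-9) = z*(-⅑) = -z/9)
A(n) = n + n² (A(n) = n² + n = n + n²)
G(g) = (g - g*(1 - g/9)/9)² (G(g) = (g + (-g/9)*(1 - g/9))² = (g - g*(1 - g/9)/9)²)
(-182 - 122)*G(19) = (-182 - 122)*((1/6561)*19²*(72 + 19)²) = -304*361*91²/6561 = -304*361*8281/6561 = -304*2989441/6561 = -908790064/6561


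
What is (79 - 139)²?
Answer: 3600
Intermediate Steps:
(79 - 139)² = (-60)² = 3600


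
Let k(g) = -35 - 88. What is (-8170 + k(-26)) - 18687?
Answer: -26980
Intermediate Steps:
k(g) = -123
(-8170 + k(-26)) - 18687 = (-8170 - 123) - 18687 = -8293 - 18687 = -26980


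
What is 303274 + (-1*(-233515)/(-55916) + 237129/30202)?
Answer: 256083882869951/844387516 ≈ 3.0328e+5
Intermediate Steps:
303274 + (-1*(-233515)/(-55916) + 237129/30202) = 303274 + (233515*(-1/55916) + 237129*(1/30202)) = 303274 + (-233515/55916 + 237129/30202) = 303274 + 3103342567/844387516 = 256083882869951/844387516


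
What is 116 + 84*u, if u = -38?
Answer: -3076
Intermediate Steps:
116 + 84*u = 116 + 84*(-38) = 116 - 3192 = -3076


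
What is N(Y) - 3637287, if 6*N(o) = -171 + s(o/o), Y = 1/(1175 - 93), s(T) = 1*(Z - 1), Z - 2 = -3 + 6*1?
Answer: -21823889/6 ≈ -3.6373e+6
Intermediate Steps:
Z = 5 (Z = 2 + (-3 + 6*1) = 2 + (-3 + 6) = 2 + 3 = 5)
s(T) = 4 (s(T) = 1*(5 - 1) = 1*4 = 4)
Y = 1/1082 ≈ 0.00092421
N(o) = -167/6 (N(o) = (-171 + 4)/6 = (1/6)*(-167) = -167/6)
N(Y) - 3637287 = -167/6 - 3637287 = -21823889/6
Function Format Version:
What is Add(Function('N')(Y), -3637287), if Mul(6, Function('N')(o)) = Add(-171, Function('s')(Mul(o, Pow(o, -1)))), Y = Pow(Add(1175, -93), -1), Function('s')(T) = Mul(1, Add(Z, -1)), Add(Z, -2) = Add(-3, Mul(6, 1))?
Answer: Rational(-21823889, 6) ≈ -3.6373e+6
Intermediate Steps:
Z = 5 (Z = Add(2, Add(-3, Mul(6, 1))) = Add(2, Add(-3, 6)) = Add(2, 3) = 5)
Function('s')(T) = 4 (Function('s')(T) = Mul(1, Add(5, -1)) = Mul(1, 4) = 4)
Y = Rational(1, 1082) (Y = Pow(1082, -1) = Rational(1, 1082) ≈ 0.00092421)
Function('N')(o) = Rational(-167, 6) (Function('N')(o) = Mul(Rational(1, 6), Add(-171, 4)) = Mul(Rational(1, 6), -167) = Rational(-167, 6))
Add(Function('N')(Y), -3637287) = Add(Rational(-167, 6), -3637287) = Rational(-21823889, 6)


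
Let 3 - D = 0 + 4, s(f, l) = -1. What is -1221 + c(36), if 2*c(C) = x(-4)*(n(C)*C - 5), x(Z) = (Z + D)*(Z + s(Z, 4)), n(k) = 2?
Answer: -767/2 ≈ -383.50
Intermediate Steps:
D = -1 (D = 3 - (0 + 4) = 3 - 1*4 = 3 - 4 = -1)
x(Z) = (-1 + Z)² (x(Z) = (Z - 1)*(Z - 1) = (-1 + Z)*(-1 + Z) = (-1 + Z)²)
c(C) = -125/2 + 25*C (c(C) = ((1 + (-4)² - 2*(-4))*(2*C - 5))/2 = ((1 + 16 + 8)*(-5 + 2*C))/2 = (25*(-5 + 2*C))/2 = (-125 + 50*C)/2 = -125/2 + 25*C)
-1221 + c(36) = -1221 + (-125/2 + 25*36) = -1221 + (-125/2 + 900) = -1221 + 1675/2 = -767/2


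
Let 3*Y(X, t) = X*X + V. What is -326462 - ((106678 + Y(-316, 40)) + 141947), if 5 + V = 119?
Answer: -1825231/3 ≈ -6.0841e+5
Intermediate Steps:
V = 114 (V = -5 + 119 = 114)
Y(X, t) = 38 + X²/3 (Y(X, t) = (X*X + 114)/3 = (X² + 114)/3 = (114 + X²)/3 = 38 + X²/3)
-326462 - ((106678 + Y(-316, 40)) + 141947) = -326462 - ((106678 + (38 + (⅓)*(-316)²)) + 141947) = -326462 - ((106678 + (38 + (⅓)*99856)) + 141947) = -326462 - ((106678 + (38 + 99856/3)) + 141947) = -326462 - ((106678 + 99970/3) + 141947) = -326462 - (420004/3 + 141947) = -326462 - 1*845845/3 = -326462 - 845845/3 = -1825231/3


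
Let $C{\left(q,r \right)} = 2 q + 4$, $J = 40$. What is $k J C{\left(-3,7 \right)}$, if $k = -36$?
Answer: $2880$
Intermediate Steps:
$C{\left(q,r \right)} = 4 + 2 q$
$k J C{\left(-3,7 \right)} = \left(-36\right) 40 \left(4 + 2 \left(-3\right)\right) = - 1440 \left(4 - 6\right) = \left(-1440\right) \left(-2\right) = 2880$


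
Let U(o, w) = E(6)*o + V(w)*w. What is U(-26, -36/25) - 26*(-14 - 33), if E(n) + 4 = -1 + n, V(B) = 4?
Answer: 29756/25 ≈ 1190.2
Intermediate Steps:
E(n) = -5 + n (E(n) = -4 + (-1 + n) = -5 + n)
U(o, w) = o + 4*w (U(o, w) = (-5 + 6)*o + 4*w = 1*o + 4*w = o + 4*w)
U(-26, -36/25) - 26*(-14 - 33) = (-26 + 4*(-36/25)) - 26*(-14 - 33) = (-26 + 4*(-36*1/25)) - 26*(-47) = (-26 + 4*(-36/25)) + 1222 = (-26 - 144/25) + 1222 = -794/25 + 1222 = 29756/25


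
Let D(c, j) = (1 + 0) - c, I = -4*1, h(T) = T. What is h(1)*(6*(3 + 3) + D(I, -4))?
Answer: 41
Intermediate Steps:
I = -4
D(c, j) = 1 - c
h(1)*(6*(3 + 3) + D(I, -4)) = 1*(6*(3 + 3) + (1 - 1*(-4))) = 1*(6*6 + (1 + 4)) = 1*(36 + 5) = 1*41 = 41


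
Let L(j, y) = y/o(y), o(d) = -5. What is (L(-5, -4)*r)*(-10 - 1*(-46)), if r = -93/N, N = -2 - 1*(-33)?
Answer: -432/5 ≈ -86.400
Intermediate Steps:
N = 31 (N = -2 + 33 = 31)
L(j, y) = -y/5 (L(j, y) = y/(-5) = y*(-1/5) = -y/5)
r = -3 (r = -93/31 = -93*1/31 = -3)
(L(-5, -4)*r)*(-10 - 1*(-46)) = (-1/5*(-4)*(-3))*(-10 - 1*(-46)) = ((4/5)*(-3))*(-10 + 46) = -12/5*36 = -432/5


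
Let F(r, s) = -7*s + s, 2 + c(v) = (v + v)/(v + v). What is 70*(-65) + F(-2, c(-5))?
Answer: -4544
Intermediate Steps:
c(v) = -1 (c(v) = -2 + (v + v)/(v + v) = -2 + (2*v)/((2*v)) = -2 + (2*v)*(1/(2*v)) = -2 + 1 = -1)
F(r, s) = -6*s
70*(-65) + F(-2, c(-5)) = 70*(-65) - 6*(-1) = -4550 + 6 = -4544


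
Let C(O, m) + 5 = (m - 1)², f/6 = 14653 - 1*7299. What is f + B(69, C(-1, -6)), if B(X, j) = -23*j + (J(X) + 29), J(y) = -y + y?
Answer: 43141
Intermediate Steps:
J(y) = 0
f = 44124 (f = 6*(14653 - 1*7299) = 6*(14653 - 7299) = 6*7354 = 44124)
C(O, m) = -5 + (-1 + m)² (C(O, m) = -5 + (m - 1)² = -5 + (-1 + m)²)
B(X, j) = 29 - 23*j (B(X, j) = -23*j + (0 + 29) = -23*j + 29 = 29 - 23*j)
f + B(69, C(-1, -6)) = 44124 + (29 - 23*(-5 + (-1 - 6)²)) = 44124 + (29 - 23*(-5 + (-7)²)) = 44124 + (29 - 23*(-5 + 49)) = 44124 + (29 - 23*44) = 44124 + (29 - 1012) = 44124 - 983 = 43141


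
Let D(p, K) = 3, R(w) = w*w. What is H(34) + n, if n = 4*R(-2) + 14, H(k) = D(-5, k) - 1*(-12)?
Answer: 45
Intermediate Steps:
R(w) = w²
H(k) = 15 (H(k) = 3 - 1*(-12) = 3 + 12 = 15)
n = 30 (n = 4*(-2)² + 14 = 4*4 + 14 = 16 + 14 = 30)
H(34) + n = 15 + 30 = 45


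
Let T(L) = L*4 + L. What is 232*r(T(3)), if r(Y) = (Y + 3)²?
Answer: 75168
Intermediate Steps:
T(L) = 5*L (T(L) = 4*L + L = 5*L)
r(Y) = (3 + Y)²
232*r(T(3)) = 232*(3 + 5*3)² = 232*(3 + 15)² = 232*18² = 232*324 = 75168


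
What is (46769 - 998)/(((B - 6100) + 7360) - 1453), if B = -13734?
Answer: -2409/733 ≈ -3.2865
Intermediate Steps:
(46769 - 998)/(((B - 6100) + 7360) - 1453) = (46769 - 998)/(((-13734 - 6100) + 7360) - 1453) = 45771/((-19834 + 7360) - 1453) = 45771/(-12474 - 1453) = 45771/(-13927) = 45771*(-1/13927) = -2409/733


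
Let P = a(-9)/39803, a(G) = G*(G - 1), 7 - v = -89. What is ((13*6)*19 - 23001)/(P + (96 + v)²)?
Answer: -31722991/54344366 ≈ -0.58374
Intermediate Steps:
v = 96 (v = 7 - 1*(-89) = 7 + 89 = 96)
a(G) = G*(-1 + G)
P = 90/39803 (P = -9*(-1 - 9)/39803 = -9*(-10)*(1/39803) = 90*(1/39803) = 90/39803 ≈ 0.0022611)
((13*6)*19 - 23001)/(P + (96 + v)²) = ((13*6)*19 - 23001)/(90/39803 + (96 + 96)²) = (78*19 - 23001)/(90/39803 + 192²) = (1482 - 23001)/(90/39803 + 36864) = -21519/1467297882/39803 = -21519*39803/1467297882 = -31722991/54344366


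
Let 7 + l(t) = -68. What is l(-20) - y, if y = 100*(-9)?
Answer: 825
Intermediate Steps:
l(t) = -75 (l(t) = -7 - 68 = -75)
y = -900
l(-20) - y = -75 - 1*(-900) = -75 + 900 = 825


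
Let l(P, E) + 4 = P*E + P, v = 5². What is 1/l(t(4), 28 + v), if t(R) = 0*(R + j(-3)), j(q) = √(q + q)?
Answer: -¼ ≈ -0.25000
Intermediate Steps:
v = 25
j(q) = √2*√q (j(q) = √(2*q) = √2*√q)
t(R) = 0 (t(R) = 0*(R + √2*√(-3)) = 0*(R + √2*(I*√3)) = 0*(R + I*√6) = 0)
l(P, E) = -4 + P + E*P (l(P, E) = -4 + (P*E + P) = -4 + (E*P + P) = -4 + (P + E*P) = -4 + P + E*P)
1/l(t(4), 28 + v) = 1/(-4 + 0 + (28 + 25)*0) = 1/(-4 + 0 + 53*0) = 1/(-4 + 0 + 0) = 1/(-4) = -¼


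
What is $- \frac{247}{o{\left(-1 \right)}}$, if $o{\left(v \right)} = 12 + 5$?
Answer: $- \frac{247}{17} \approx -14.529$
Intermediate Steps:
$o{\left(v \right)} = 17$
$- \frac{247}{o{\left(-1 \right)}} = - \frac{247}{17}$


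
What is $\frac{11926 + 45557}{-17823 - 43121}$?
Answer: $- \frac{57483}{60944} \approx -0.94321$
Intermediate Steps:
$\frac{11926 + 45557}{-17823 - 43121} = \frac{57483}{-60944} = 57483 \left(- \frac{1}{60944}\right) = - \frac{57483}{60944}$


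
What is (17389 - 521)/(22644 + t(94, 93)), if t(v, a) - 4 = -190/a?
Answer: 784362/1053037 ≈ 0.74486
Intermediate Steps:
t(v, a) = 4 - 190/a
(17389 - 521)/(22644 + t(94, 93)) = (17389 - 521)/(22644 + (4 - 190/93)) = 16868/(22644 + (4 - 190*1/93)) = 16868/(22644 + (4 - 190/93)) = 16868/(22644 + 182/93) = 16868/(2106074/93) = 16868*(93/2106074) = 784362/1053037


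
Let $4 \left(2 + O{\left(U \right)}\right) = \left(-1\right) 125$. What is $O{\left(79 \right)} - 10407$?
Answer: $- \frac{41761}{4} \approx -10440.0$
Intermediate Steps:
$O{\left(U \right)} = - \frac{133}{4}$ ($O{\left(U \right)} = -2 + \frac{\left(-1\right) 125}{4} = -2 + \frac{1}{4} \left(-125\right) = -2 - \frac{125}{4} = - \frac{133}{4}$)
$O{\left(79 \right)} - 10407 = - \frac{133}{4} - 10407 = - \frac{41761}{4}$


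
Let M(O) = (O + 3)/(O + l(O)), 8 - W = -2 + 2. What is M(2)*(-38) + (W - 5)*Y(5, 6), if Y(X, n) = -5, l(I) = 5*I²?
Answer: -260/11 ≈ -23.636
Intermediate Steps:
W = 8 (W = 8 - (-2 + 2) = 8 - 1*0 = 8 + 0 = 8)
M(O) = (3 + O)/(O + 5*O²) (M(O) = (O + 3)/(O + 5*O²) = (3 + O)/(O + 5*O²))
M(2)*(-38) + (W - 5)*Y(5, 6) = ((3 + 2)/(2*(1 + 5*2)))*(-38) + (8 - 5)*(-5) = ((½)*5/(1 + 10))*(-38) + 3*(-5) = ((½)*5/11)*(-38) - 15 = ((½)*(1/11)*5)*(-38) - 15 = (5/22)*(-38) - 15 = -95/11 - 15 = -260/11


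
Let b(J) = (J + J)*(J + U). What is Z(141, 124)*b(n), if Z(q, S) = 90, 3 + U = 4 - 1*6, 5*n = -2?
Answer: 1944/5 ≈ 388.80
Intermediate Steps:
n = -⅖ (n = (⅕)*(-2) = -⅖ ≈ -0.40000)
U = -5 (U = -3 + (4 - 1*6) = -3 + (4 - 6) = -3 - 2 = -5)
b(J) = 2*J*(-5 + J) (b(J) = (J + J)*(J - 5) = (2*J)*(-5 + J) = 2*J*(-5 + J))
Z(141, 124)*b(n) = 90*(2*(-⅖)*(-5 - ⅖)) = 90*(2*(-⅖)*(-27/5)) = 90*(108/25) = 1944/5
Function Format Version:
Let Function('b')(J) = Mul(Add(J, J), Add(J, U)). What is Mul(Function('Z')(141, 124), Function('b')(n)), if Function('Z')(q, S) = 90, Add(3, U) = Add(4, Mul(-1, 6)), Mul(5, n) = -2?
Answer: Rational(1944, 5) ≈ 388.80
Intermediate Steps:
n = Rational(-2, 5) (n = Mul(Rational(1, 5), -2) = Rational(-2, 5) ≈ -0.40000)
U = -5 (U = Add(-3, Add(4, Mul(-1, 6))) = Add(-3, Add(4, -6)) = Add(-3, -2) = -5)
Function('b')(J) = Mul(2, J, Add(-5, J)) (Function('b')(J) = Mul(Add(J, J), Add(J, -5)) = Mul(Mul(2, J), Add(-5, J)) = Mul(2, J, Add(-5, J)))
Mul(Function('Z')(141, 124), Function('b')(n)) = Mul(90, Mul(2, Rational(-2, 5), Add(-5, Rational(-2, 5)))) = Mul(90, Mul(2, Rational(-2, 5), Rational(-27, 5))) = Mul(90, Rational(108, 25)) = Rational(1944, 5)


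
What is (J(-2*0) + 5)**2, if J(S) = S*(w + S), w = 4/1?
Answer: 25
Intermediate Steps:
w = 4 (w = 4*1 = 4)
J(S) = S*(4 + S)
(J(-2*0) + 5)**2 = ((-2*0)*(4 - 2*0) + 5)**2 = (0*(4 + 0) + 5)**2 = (0*4 + 5)**2 = (0 + 5)**2 = 5**2 = 25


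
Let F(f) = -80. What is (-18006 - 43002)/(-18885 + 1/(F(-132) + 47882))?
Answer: 2916304416/902740769 ≈ 3.2305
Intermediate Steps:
(-18006 - 43002)/(-18885 + 1/(F(-132) + 47882)) = (-18006 - 43002)/(-18885 + 1/(-80 + 47882)) = -61008/(-18885 + 1/47802) = -61008/(-902740769/47802) = -61008*(-47802/902740769) = 2916304416/902740769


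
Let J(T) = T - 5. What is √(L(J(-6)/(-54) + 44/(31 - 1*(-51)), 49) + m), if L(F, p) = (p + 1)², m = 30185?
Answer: √32685 ≈ 180.79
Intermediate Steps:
J(T) = -5 + T
L(F, p) = (1 + p)²
√(L(J(-6)/(-54) + 44/(31 - 1*(-51)), 49) + m) = √((1 + 49)² + 30185) = √(50² + 30185) = √(2500 + 30185) = √32685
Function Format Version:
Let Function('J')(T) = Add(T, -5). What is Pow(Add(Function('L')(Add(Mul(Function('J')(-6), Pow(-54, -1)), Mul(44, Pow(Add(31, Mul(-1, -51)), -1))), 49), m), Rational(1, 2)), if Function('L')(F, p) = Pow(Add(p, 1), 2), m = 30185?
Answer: Pow(32685, Rational(1, 2)) ≈ 180.79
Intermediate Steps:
Function('J')(T) = Add(-5, T)
Function('L')(F, p) = Pow(Add(1, p), 2)
Pow(Add(Function('L')(Add(Mul(Function('J')(-6), Pow(-54, -1)), Mul(44, Pow(Add(31, Mul(-1, -51)), -1))), 49), m), Rational(1, 2)) = Pow(Add(Pow(Add(1, 49), 2), 30185), Rational(1, 2)) = Pow(Add(Pow(50, 2), 30185), Rational(1, 2)) = Pow(Add(2500, 30185), Rational(1, 2)) = Pow(32685, Rational(1, 2))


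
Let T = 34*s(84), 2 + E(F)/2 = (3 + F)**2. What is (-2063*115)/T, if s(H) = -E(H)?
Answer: 10315/22372 ≈ 0.46107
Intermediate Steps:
E(F) = -4 + 2*(3 + F)**2
s(H) = 4 - 2*(3 + H)**2 (s(H) = -(-4 + 2*(3 + H)**2) = 4 - 2*(3 + H)**2)
T = -514556 (T = 34*(4 - 2*(3 + 84)**2) = 34*(4 - 2*87**2) = 34*(4 - 2*7569) = 34*(4 - 15138) = 34*(-15134) = -514556)
(-2063*115)/T = -2063*115/(-514556) = -237245*(-1/514556) = 10315/22372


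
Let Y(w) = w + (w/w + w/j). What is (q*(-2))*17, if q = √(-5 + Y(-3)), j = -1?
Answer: -68*I ≈ -68.0*I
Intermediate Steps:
Y(w) = 1 (Y(w) = w + (w/w + w/(-1)) = w + (1 + w*(-1)) = w + (1 - w) = 1)
q = 2*I (q = √(-5 + 1) = √(-4) = 2*I ≈ 2.0*I)
(q*(-2))*17 = ((2*I)*(-2))*17 = -4*I*17 = -68*I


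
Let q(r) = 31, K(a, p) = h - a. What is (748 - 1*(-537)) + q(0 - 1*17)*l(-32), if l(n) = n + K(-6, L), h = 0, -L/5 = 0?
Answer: 479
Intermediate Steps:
L = 0 (L = -5*0 = 0)
K(a, p) = -a (K(a, p) = 0 - a = -a)
l(n) = 6 + n (l(n) = n - 1*(-6) = n + 6 = 6 + n)
(748 - 1*(-537)) + q(0 - 1*17)*l(-32) = (748 - 1*(-537)) + 31*(6 - 32) = (748 + 537) + 31*(-26) = 1285 - 806 = 479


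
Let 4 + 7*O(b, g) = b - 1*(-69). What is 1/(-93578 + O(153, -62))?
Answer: -7/654828 ≈ -1.0690e-5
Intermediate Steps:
O(b, g) = 65/7 + b/7 (O(b, g) = -4/7 + (b - 1*(-69))/7 = -4/7 + (b + 69)/7 = -4/7 + (69 + b)/7 = -4/7 + (69/7 + b/7) = 65/7 + b/7)
1/(-93578 + O(153, -62)) = 1/(-93578 + (65/7 + (⅐)*153)) = 1/(-93578 + (65/7 + 153/7)) = 1/(-93578 + 218/7) = 1/(-654828/7) = -7/654828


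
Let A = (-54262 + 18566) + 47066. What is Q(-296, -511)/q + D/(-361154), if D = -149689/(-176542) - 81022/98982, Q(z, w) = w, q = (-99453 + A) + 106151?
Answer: -100778726433033224/3563336200579224849 ≈ -0.028282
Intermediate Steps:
A = 11370 (A = -35696 + 47066 = 11370)
q = 18068 (q = (-99453 + 11370) + 106151 = -88083 + 106151 = 18068)
D = 256365337/8737240122 (D = -149689*(-1/176542) - 81022*1/98982 = 149689/176542 - 40511/49491 = 256365337/8737240122 ≈ 0.029342)
Q(-296, -511)/q + D/(-361154) = -511/18068 + (256365337/8737240122)/(-361154) = -511*1/18068 + (256365337/8737240122)*(-1/361154) = -511/18068 - 256365337/3155489219020788 = -100778726433033224/3563336200579224849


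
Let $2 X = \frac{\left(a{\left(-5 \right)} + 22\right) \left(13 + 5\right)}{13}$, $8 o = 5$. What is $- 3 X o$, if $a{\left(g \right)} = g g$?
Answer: $- \frac{6345}{104} \approx -61.01$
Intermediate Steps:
$o = \frac{5}{8}$ ($o = \frac{1}{8} \cdot 5 = \frac{5}{8} \approx 0.625$)
$a{\left(g \right)} = g^{2}$
$X = \frac{423}{13}$ ($X = \frac{\left(\left(-5\right)^{2} + 22\right) \left(13 + 5\right) \frac{1}{13}}{2} = \frac{\left(25 + 22\right) 18 \cdot \frac{1}{13}}{2} = \frac{47 \cdot 18 \cdot \frac{1}{13}}{2} = \frac{846 \cdot \frac{1}{13}}{2} = \frac{1}{2} \cdot \frac{846}{13} = \frac{423}{13} \approx 32.538$)
$- 3 X o = \left(-3\right) \frac{423}{13} \cdot \frac{5}{8} = \left(- \frac{1269}{13}\right) \frac{5}{8} = - \frac{6345}{104}$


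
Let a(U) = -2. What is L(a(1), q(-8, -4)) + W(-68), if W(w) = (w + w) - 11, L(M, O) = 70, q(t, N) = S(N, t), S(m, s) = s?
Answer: -77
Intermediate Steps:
q(t, N) = t
W(w) = -11 + 2*w (W(w) = 2*w - 11 = -11 + 2*w)
L(a(1), q(-8, -4)) + W(-68) = 70 + (-11 + 2*(-68)) = 70 + (-11 - 136) = 70 - 147 = -77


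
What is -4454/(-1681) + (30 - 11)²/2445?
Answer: 11496871/4110045 ≈ 2.7973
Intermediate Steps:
-4454/(-1681) + (30 - 11)²/2445 = -4454*(-1/1681) + 19²*(1/2445) = 4454/1681 + 361*(1/2445) = 4454/1681 + 361/2445 = 11496871/4110045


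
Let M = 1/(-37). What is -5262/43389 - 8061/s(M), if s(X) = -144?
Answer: 12925963/231408 ≈ 55.858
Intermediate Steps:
M = -1/37 ≈ -0.027027
-5262/43389 - 8061/s(M) = -5262/43389 - 8061/(-144) = -5262*1/43389 - 8061*(-1/144) = -1754/14463 + 2687/48 = 12925963/231408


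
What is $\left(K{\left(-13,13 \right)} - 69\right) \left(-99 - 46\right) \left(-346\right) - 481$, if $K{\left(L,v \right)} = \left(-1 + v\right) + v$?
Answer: $-2207961$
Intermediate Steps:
$K{\left(L,v \right)} = -1 + 2 v$
$\left(K{\left(-13,13 \right)} - 69\right) \left(-99 - 46\right) \left(-346\right) - 481 = \left(\left(-1 + 2 \cdot 13\right) - 69\right) \left(-99 - 46\right) \left(-346\right) - 481 = \left(\left(-1 + 26\right) - 69\right) \left(-145\right) \left(-346\right) - 481 = \left(25 - 69\right) \left(-145\right) \left(-346\right) - 481 = \left(-44\right) \left(-145\right) \left(-346\right) - 481 = 6380 \left(-346\right) - 481 = -2207480 - 481 = -2207961$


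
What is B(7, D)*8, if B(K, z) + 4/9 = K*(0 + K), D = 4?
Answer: 3496/9 ≈ 388.44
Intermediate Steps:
B(K, z) = -4/9 + K² (B(K, z) = -4/9 + K*(0 + K) = -4/9 + K*K = -4/9 + K²)
B(7, D)*8 = (-4/9 + 7²)*8 = (-4/9 + 49)*8 = (437/9)*8 = 3496/9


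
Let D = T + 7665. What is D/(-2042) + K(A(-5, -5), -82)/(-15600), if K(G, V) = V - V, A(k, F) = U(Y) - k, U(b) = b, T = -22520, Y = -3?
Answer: 14855/2042 ≈ 7.2747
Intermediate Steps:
A(k, F) = -3 - k
K(G, V) = 0
D = -14855 (D = -22520 + 7665 = -14855)
D/(-2042) + K(A(-5, -5), -82)/(-15600) = -14855/(-2042) + 0/(-15600) = -14855*(-1/2042) + 0*(-1/15600) = 14855/2042 + 0 = 14855/2042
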